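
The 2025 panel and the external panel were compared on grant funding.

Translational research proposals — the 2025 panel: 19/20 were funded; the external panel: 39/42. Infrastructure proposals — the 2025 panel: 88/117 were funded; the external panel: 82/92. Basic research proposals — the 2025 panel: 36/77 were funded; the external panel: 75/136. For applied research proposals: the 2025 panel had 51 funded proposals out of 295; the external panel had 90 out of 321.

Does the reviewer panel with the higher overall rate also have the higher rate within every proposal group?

No

Translational research: the 2025 panel 19/20 = 95.0%, the external panel 39/42 = 92.9% → the 2025 panel
Infrastructure: the 2025 panel 88/117 = 75.2%, the external panel 82/92 = 89.1% → the external panel
Basic research: the 2025 panel 36/77 = 46.8%, the external panel 75/136 = 55.1% → the external panel
Applied research: the 2025 panel 51/295 = 17.3%, the external panel 90/321 = 28.0% → the external panel
Overall: the 2025 panel 194/509 = 38.1%, the external panel 286/591 = 48.4% → the external panel
Neither sweeps: the 2025 panel wins 1 of 4 groups, the external panel wins 3. The external panel wins overall but not every group — no Simpson reversal.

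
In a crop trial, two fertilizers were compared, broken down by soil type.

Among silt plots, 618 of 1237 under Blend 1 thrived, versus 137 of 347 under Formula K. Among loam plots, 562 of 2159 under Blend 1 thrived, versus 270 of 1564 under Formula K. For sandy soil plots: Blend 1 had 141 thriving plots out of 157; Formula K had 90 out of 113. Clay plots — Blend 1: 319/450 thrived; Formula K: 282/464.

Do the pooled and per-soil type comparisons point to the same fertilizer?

Silt: Blend 1 618/1237 = 50.0%, Formula K 137/347 = 39.5% → Blend 1
Loam: Blend 1 562/2159 = 26.0%, Formula K 270/1564 = 17.3% → Blend 1
Sandy soil: Blend 1 141/157 = 89.8%, Formula K 90/113 = 79.6% → Blend 1
Clay: Blend 1 319/450 = 70.9%, Formula K 282/464 = 60.8% → Blend 1
Overall: Blend 1 1640/4003 = 41.0%, Formula K 779/2488 = 31.3% → Blend 1
Blend 1 wins overall and in every soil group — no reversal.

Yes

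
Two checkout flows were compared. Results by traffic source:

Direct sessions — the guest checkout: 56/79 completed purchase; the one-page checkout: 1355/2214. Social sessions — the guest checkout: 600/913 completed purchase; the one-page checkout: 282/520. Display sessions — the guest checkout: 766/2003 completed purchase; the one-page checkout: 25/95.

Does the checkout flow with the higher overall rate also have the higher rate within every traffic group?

Direct: the guest checkout 56/79 = 70.9%, the one-page checkout 1355/2214 = 61.2% → the guest checkout
Social: the guest checkout 600/913 = 65.7%, the one-page checkout 282/520 = 54.2% → the guest checkout
Display: the guest checkout 766/2003 = 38.2%, the one-page checkout 25/95 = 26.3% → the guest checkout
Overall: the guest checkout 1422/2995 = 47.5%, the one-page checkout 1662/2829 = 58.7% → the one-page checkout
The guest checkout wins each traffic group but the one-page checkout wins overall — the comparison reverses. The guest checkout's sessions skew toward display, which has a lower base rate.

No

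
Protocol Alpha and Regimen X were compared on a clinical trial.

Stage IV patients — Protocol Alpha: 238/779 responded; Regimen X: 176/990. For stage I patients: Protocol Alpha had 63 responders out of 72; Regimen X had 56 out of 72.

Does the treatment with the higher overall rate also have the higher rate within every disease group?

Yes

Stage IV: Protocol Alpha 238/779 = 30.6%, Regimen X 176/990 = 17.8% → Protocol Alpha
Stage I: Protocol Alpha 63/72 = 87.5%, Regimen X 56/72 = 77.8% → Protocol Alpha
Overall: Protocol Alpha 301/851 = 35.4%, Regimen X 232/1062 = 21.8% → Protocol Alpha
Protocol Alpha wins overall and in every disease group — no reversal.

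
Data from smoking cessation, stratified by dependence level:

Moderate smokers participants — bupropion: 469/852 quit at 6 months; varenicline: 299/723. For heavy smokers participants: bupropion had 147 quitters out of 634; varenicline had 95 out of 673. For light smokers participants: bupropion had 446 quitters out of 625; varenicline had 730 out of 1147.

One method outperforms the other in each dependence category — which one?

bupropion

Moderate smokers: bupropion 469/852 = 55.0%, varenicline 299/723 = 41.4% → bupropion
Heavy smokers: bupropion 147/634 = 23.2%, varenicline 95/673 = 14.1% → bupropion
Light smokers: bupropion 446/625 = 71.4%, varenicline 730/1147 = 63.6% → bupropion
Bupropion has the higher rate in all 3 groups.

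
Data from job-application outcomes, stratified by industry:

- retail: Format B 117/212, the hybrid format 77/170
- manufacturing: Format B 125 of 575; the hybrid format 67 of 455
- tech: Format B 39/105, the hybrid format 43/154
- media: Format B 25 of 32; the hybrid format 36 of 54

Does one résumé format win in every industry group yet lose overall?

No

Retail: Format B 117/212 = 55.2%, the hybrid format 77/170 = 45.3% → Format B
Manufacturing: Format B 125/575 = 21.7%, the hybrid format 67/455 = 14.7% → Format B
Tech: Format B 39/105 = 37.1%, the hybrid format 43/154 = 27.9% → Format B
Media: Format B 25/32 = 78.1%, the hybrid format 36/54 = 66.7% → Format B
Overall: Format B 306/924 = 33.1%, the hybrid format 223/833 = 26.8% → Format B
Format B wins overall and in every industry group — no reversal.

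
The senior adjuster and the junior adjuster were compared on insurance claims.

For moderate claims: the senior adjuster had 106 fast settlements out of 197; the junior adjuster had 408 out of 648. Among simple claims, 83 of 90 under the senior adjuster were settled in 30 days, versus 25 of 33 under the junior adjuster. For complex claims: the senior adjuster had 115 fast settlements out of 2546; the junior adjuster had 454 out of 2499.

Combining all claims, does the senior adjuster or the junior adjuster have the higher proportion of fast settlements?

the junior adjuster

Moderate: the senior adjuster 106/197 = 53.8%, the junior adjuster 408/648 = 63.0% → the junior adjuster
Simple: the senior adjuster 83/90 = 92.2%, the junior adjuster 25/33 = 75.8% → the senior adjuster
Complex: the senior adjuster 115/2546 = 4.5%, the junior adjuster 454/2499 = 18.2% → the junior adjuster
Overall: the senior adjuster 304/2833 = 10.7%, the junior adjuster 887/3180 = 27.9% → the junior adjuster
(Neither sweeps every claim group, but the junior adjuster has the higher pooled rate.)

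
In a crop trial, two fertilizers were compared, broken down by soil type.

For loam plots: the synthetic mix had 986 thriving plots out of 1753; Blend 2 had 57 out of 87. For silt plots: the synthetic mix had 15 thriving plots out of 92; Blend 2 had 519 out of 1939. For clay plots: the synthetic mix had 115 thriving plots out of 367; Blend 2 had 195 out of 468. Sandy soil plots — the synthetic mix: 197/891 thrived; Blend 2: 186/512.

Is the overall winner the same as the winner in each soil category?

No

Loam: the synthetic mix 986/1753 = 56.2%, Blend 2 57/87 = 65.5% → Blend 2
Silt: the synthetic mix 15/92 = 16.3%, Blend 2 519/1939 = 26.8% → Blend 2
Clay: the synthetic mix 115/367 = 31.3%, Blend 2 195/468 = 41.7% → Blend 2
Sandy soil: the synthetic mix 197/891 = 22.1%, Blend 2 186/512 = 36.3% → Blend 2
Overall: the synthetic mix 1313/3103 = 42.3%, Blend 2 957/3006 = 31.8% → the synthetic mix
Blend 2 wins each soil group but the synthetic mix wins overall — the comparison reverses. Blend 2's plots skew toward silt, which has a lower base rate.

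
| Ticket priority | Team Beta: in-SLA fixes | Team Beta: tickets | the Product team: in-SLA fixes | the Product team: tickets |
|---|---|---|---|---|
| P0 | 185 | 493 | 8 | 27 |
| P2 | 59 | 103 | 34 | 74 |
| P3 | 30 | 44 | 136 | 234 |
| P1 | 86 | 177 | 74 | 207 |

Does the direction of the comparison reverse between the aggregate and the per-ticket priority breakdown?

P0: Team Beta 185/493 = 37.5%, the Product team 8/27 = 29.6% → Team Beta
P2: Team Beta 59/103 = 57.3%, the Product team 34/74 = 45.9% → Team Beta
P3: Team Beta 30/44 = 68.2%, the Product team 136/234 = 58.1% → Team Beta
P1: Team Beta 86/177 = 48.6%, the Product team 74/207 = 35.7% → Team Beta
Overall: Team Beta 360/817 = 44.1%, the Product team 252/542 = 46.5% → the Product team
Team Beta wins each ticket group but the Product team wins overall — the comparison reverses. Team Beta's tickets skew toward P0, which has a lower base rate.

Yes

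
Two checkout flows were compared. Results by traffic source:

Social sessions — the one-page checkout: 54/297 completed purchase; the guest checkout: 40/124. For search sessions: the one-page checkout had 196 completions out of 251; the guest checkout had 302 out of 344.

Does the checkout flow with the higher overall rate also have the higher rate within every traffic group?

Yes

Social: the one-page checkout 54/297 = 18.2%, the guest checkout 40/124 = 32.3% → the guest checkout
Search: the one-page checkout 196/251 = 78.1%, the guest checkout 302/344 = 87.8% → the guest checkout
Overall: the one-page checkout 250/548 = 45.6%, the guest checkout 342/468 = 73.1% → the guest checkout
The guest checkout wins overall and in every traffic group — no reversal.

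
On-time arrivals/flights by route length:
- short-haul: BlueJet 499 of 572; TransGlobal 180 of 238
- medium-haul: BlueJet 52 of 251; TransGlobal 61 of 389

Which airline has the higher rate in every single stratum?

Short-haul: BlueJet 499/572 = 87.2%, TransGlobal 180/238 = 75.6% → BlueJet
Medium-haul: BlueJet 52/251 = 20.7%, TransGlobal 61/389 = 15.7% → BlueJet
BlueJet has the higher rate in both groups.

BlueJet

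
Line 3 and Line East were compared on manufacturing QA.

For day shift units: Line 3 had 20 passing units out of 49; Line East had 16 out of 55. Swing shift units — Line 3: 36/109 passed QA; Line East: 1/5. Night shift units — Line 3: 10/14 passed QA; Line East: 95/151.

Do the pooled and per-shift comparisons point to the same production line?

No

Day shift: Line 3 20/49 = 40.8%, Line East 16/55 = 29.1% → Line 3
Swing shift: Line 3 36/109 = 33.0%, Line East 1/5 = 20.0% → Line 3
Night shift: Line 3 10/14 = 71.4%, Line East 95/151 = 62.9% → Line 3
Overall: Line 3 66/172 = 38.4%, Line East 112/211 = 53.1% → Line East
Line 3 wins each shift group but Line East wins overall — the comparison reverses. Line 3's units skew toward swing shift, which has a lower base rate.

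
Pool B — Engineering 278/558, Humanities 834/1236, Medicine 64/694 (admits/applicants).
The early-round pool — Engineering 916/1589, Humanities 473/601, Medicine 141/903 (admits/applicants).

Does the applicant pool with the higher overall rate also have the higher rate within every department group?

Yes

Engineering: Pool B 278/558 = 49.8%, the early-round pool 916/1589 = 57.6% → the early-round pool
Humanities: Pool B 834/1236 = 67.5%, the early-round pool 473/601 = 78.7% → the early-round pool
Medicine: Pool B 64/694 = 9.2%, the early-round pool 141/903 = 15.6% → the early-round pool
Overall: Pool B 1176/2488 = 47.3%, the early-round pool 1530/3093 = 49.5% → the early-round pool
The early-round pool wins overall and in every department group — no reversal.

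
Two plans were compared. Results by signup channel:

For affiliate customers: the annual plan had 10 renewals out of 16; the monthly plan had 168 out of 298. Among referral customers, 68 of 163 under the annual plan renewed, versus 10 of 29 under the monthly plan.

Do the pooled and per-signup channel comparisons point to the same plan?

Affiliate: the annual plan 10/16 = 62.5%, the monthly plan 168/298 = 56.4% → the annual plan
Referral: the annual plan 68/163 = 41.7%, the monthly plan 10/29 = 34.5% → the annual plan
Overall: the annual plan 78/179 = 43.6%, the monthly plan 178/327 = 54.4% → the monthly plan
The annual plan wins each signup group but the monthly plan wins overall — the comparison reverses. The annual plan's customers skew toward referral, which has a lower base rate.

No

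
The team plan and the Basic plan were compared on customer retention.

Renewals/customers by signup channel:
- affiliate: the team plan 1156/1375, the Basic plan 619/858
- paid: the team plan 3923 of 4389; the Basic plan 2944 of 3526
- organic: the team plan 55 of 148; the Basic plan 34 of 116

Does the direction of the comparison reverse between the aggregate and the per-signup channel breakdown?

No

Affiliate: the team plan 1156/1375 = 84.1%, the Basic plan 619/858 = 72.1% → the team plan
Paid: the team plan 3923/4389 = 89.4%, the Basic plan 2944/3526 = 83.5% → the team plan
Organic: the team plan 55/148 = 37.2%, the Basic plan 34/116 = 29.3% → the team plan
Overall: the team plan 5134/5912 = 86.8%, the Basic plan 3597/4500 = 79.9% → the team plan
The team plan wins overall and in every signup group — no reversal.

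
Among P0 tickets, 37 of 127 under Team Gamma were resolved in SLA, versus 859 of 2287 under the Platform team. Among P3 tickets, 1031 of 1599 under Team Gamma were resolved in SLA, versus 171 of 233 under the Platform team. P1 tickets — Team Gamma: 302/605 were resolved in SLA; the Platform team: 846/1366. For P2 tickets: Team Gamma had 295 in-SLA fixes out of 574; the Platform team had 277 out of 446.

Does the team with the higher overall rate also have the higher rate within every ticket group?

No

P0: Team Gamma 37/127 = 29.1%, the Platform team 859/2287 = 37.6% → the Platform team
P3: Team Gamma 1031/1599 = 64.5%, the Platform team 171/233 = 73.4% → the Platform team
P1: Team Gamma 302/605 = 49.9%, the Platform team 846/1366 = 61.9% → the Platform team
P2: Team Gamma 295/574 = 51.4%, the Platform team 277/446 = 62.1% → the Platform team
Overall: Team Gamma 1665/2905 = 57.3%, the Platform team 2153/4332 = 49.7% → Team Gamma
The Platform team wins each ticket group but Team Gamma wins overall — the comparison reverses. The Platform team's tickets skew toward P0, which has a lower base rate.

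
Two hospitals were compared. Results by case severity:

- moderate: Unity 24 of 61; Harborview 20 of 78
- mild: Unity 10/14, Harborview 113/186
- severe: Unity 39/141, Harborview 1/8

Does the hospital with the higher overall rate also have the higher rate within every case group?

Moderate: Unity 24/61 = 39.3%, Harborview 20/78 = 25.6% → Unity
Mild: Unity 10/14 = 71.4%, Harborview 113/186 = 60.8% → Unity
Severe: Unity 39/141 = 27.7%, Harborview 1/8 = 12.5% → Unity
Overall: Unity 73/216 = 33.8%, Harborview 134/272 = 49.3% → Harborview
Unity wins each case group but Harborview wins overall — the comparison reverses. Unity's patients skew toward severe, which has a lower base rate.

No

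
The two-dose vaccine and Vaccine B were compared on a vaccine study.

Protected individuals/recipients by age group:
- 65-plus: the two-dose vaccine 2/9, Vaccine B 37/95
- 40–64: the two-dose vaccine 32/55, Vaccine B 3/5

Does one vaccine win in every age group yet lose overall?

Yes

65-plus: the two-dose vaccine 2/9 = 22.2%, Vaccine B 37/95 = 38.9% → Vaccine B
40–64: the two-dose vaccine 32/55 = 58.2%, Vaccine B 3/5 = 60.0% → Vaccine B
Overall: the two-dose vaccine 34/64 = 53.1%, Vaccine B 40/100 = 40.0% → the two-dose vaccine
Vaccine B wins each age group but the two-dose vaccine wins overall — the comparison reverses. Vaccine B's recipients skew toward 65-plus, which has a lower base rate.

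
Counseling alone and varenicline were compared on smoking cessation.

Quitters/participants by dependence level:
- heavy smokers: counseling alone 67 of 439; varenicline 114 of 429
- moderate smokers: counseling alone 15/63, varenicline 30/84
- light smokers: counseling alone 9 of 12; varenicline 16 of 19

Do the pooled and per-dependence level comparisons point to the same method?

Heavy smokers: counseling alone 67/439 = 15.3%, varenicline 114/429 = 26.6% → varenicline
Moderate smokers: counseling alone 15/63 = 23.8%, varenicline 30/84 = 35.7% → varenicline
Light smokers: counseling alone 9/12 = 75.0%, varenicline 16/19 = 84.2% → varenicline
Overall: counseling alone 91/514 = 17.7%, varenicline 160/532 = 30.1% → varenicline
Varenicline wins overall and in every dependence group — no reversal.

Yes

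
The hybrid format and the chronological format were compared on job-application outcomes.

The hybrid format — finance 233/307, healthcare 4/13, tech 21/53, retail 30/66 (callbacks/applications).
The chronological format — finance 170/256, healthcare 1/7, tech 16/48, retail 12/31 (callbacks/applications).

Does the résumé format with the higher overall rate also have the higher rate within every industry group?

Finance: the hybrid format 233/307 = 75.9%, the chronological format 170/256 = 66.4% → the hybrid format
Healthcare: the hybrid format 4/13 = 30.8%, the chronological format 1/7 = 14.3% → the hybrid format
Tech: the hybrid format 21/53 = 39.6%, the chronological format 16/48 = 33.3% → the hybrid format
Retail: the hybrid format 30/66 = 45.5%, the chronological format 12/31 = 38.7% → the hybrid format
Overall: the hybrid format 288/439 = 65.6%, the chronological format 199/342 = 58.2% → the hybrid format
The hybrid format wins overall and in every industry group — no reversal.

Yes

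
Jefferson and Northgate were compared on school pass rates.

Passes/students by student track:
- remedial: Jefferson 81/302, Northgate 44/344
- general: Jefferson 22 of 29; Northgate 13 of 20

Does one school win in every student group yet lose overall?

No

Remedial: Jefferson 81/302 = 26.8%, Northgate 44/344 = 12.8% → Jefferson
General: Jefferson 22/29 = 75.9%, Northgate 13/20 = 65.0% → Jefferson
Overall: Jefferson 103/331 = 31.1%, Northgate 57/364 = 15.7% → Jefferson
Jefferson wins overall and in every student group — no reversal.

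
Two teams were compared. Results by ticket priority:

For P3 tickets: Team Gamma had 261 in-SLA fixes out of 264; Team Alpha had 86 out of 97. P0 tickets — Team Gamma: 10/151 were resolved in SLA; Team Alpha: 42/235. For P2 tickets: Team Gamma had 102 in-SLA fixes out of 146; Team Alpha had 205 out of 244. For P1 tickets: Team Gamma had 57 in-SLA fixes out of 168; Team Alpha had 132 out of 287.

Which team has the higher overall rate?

Team Gamma

P3: Team Gamma 261/264 = 98.9%, Team Alpha 86/97 = 88.7% → Team Gamma
P0: Team Gamma 10/151 = 6.6%, Team Alpha 42/235 = 17.9% → Team Alpha
P2: Team Gamma 102/146 = 69.9%, Team Alpha 205/244 = 84.0% → Team Alpha
P1: Team Gamma 57/168 = 33.9%, Team Alpha 132/287 = 46.0% → Team Alpha
Overall: Team Gamma 430/729 = 59.0%, Team Alpha 465/863 = 53.9% → Team Gamma
(Neither sweeps every ticket group, but Team Gamma has the higher pooled rate.)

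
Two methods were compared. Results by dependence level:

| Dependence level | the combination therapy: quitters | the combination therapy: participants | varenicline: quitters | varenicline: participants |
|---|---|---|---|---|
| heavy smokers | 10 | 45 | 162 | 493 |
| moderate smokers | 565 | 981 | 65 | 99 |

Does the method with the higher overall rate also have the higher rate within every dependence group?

Heavy smokers: the combination therapy 10/45 = 22.2%, varenicline 162/493 = 32.9% → varenicline
Moderate smokers: the combination therapy 565/981 = 57.6%, varenicline 65/99 = 65.7% → varenicline
Overall: the combination therapy 575/1026 = 56.0%, varenicline 227/592 = 38.3% → the combination therapy
Varenicline wins each dependence group but the combination therapy wins overall — the comparison reverses. Varenicline's participants skew toward heavy smokers, which has a lower base rate.

No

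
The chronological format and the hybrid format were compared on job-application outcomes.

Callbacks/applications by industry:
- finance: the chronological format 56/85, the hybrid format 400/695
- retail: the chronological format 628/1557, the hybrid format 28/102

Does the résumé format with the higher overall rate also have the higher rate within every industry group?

No

Finance: the chronological format 56/85 = 65.9%, the hybrid format 400/695 = 57.6% → the chronological format
Retail: the chronological format 628/1557 = 40.3%, the hybrid format 28/102 = 27.5% → the chronological format
Overall: the chronological format 684/1642 = 41.7%, the hybrid format 428/797 = 53.7% → the hybrid format
The chronological format wins each industry group but the hybrid format wins overall — the comparison reverses. The chronological format's applications skew toward retail, which has a lower base rate.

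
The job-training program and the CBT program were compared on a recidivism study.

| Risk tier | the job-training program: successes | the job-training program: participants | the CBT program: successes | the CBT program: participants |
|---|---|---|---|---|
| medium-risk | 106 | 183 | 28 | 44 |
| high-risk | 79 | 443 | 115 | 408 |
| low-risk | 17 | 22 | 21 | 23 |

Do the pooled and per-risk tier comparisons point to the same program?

Medium-risk: the job-training program 106/183 = 57.9%, the CBT program 28/44 = 63.6% → the CBT program
High-risk: the job-training program 79/443 = 17.8%, the CBT program 115/408 = 28.2% → the CBT program
Low-risk: the job-training program 17/22 = 77.3%, the CBT program 21/23 = 91.3% → the CBT program
Overall: the job-training program 202/648 = 31.2%, the CBT program 164/475 = 34.5% → the CBT program
The CBT program wins overall and in every risk group — no reversal.

Yes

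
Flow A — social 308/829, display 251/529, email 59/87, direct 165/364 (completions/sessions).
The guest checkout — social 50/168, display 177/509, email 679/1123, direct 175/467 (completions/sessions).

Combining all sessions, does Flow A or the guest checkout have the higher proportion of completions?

Social: Flow A 308/829 = 37.2%, the guest checkout 50/168 = 29.8% → Flow A
Display: Flow A 251/529 = 47.4%, the guest checkout 177/509 = 34.8% → Flow A
Email: Flow A 59/87 = 67.8%, the guest checkout 679/1123 = 60.5% → Flow A
Direct: Flow A 165/364 = 45.3%, the guest checkout 175/467 = 37.5% → Flow A
Overall: Flow A 783/1809 = 43.3%, the guest checkout 1081/2267 = 47.7% → the guest checkout
(Flow A wins every traffic group but the guest checkout wins overall — Flow A's sessions skew toward the low-rate social group.)

the guest checkout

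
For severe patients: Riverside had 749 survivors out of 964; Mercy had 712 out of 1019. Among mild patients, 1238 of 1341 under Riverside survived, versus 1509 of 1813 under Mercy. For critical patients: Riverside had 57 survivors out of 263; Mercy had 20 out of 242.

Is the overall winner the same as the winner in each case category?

Yes

Severe: Riverside 749/964 = 77.7%, Mercy 712/1019 = 69.9% → Riverside
Mild: Riverside 1238/1341 = 92.3%, Mercy 1509/1813 = 83.2% → Riverside
Critical: Riverside 57/263 = 21.7%, Mercy 20/242 = 8.3% → Riverside
Overall: Riverside 2044/2568 = 79.6%, Mercy 2241/3074 = 72.9% → Riverside
Riverside wins overall and in every case group — no reversal.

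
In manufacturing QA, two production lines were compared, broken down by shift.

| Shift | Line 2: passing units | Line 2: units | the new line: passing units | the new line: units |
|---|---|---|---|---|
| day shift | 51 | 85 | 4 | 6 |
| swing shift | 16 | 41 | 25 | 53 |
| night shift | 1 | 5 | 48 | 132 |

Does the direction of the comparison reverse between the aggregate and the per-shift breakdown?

Yes

Day shift: Line 2 51/85 = 60.0%, the new line 4/6 = 66.7% → the new line
Swing shift: Line 2 16/41 = 39.0%, the new line 25/53 = 47.2% → the new line
Night shift: Line 2 1/5 = 20.0%, the new line 48/132 = 36.4% → the new line
Overall: Line 2 68/131 = 51.9%, the new line 77/191 = 40.3% → Line 2
The new line wins each shift group but Line 2 wins overall — the comparison reverses. The new line's units skew toward night shift, which has a lower base rate.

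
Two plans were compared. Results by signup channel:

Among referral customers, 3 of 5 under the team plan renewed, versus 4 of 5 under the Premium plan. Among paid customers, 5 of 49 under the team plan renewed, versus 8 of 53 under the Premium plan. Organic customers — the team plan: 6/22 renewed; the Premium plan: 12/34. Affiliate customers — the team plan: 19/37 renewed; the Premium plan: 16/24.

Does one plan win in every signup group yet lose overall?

Referral: the team plan 3/5 = 60.0%, the Premium plan 4/5 = 80.0% → the Premium plan
Paid: the team plan 5/49 = 10.2%, the Premium plan 8/53 = 15.1% → the Premium plan
Organic: the team plan 6/22 = 27.3%, the Premium plan 12/34 = 35.3% → the Premium plan
Affiliate: the team plan 19/37 = 51.4%, the Premium plan 16/24 = 66.7% → the Premium plan
Overall: the team plan 33/113 = 29.2%, the Premium plan 40/116 = 34.5% → the Premium plan
The Premium plan wins overall and in every signup group — no reversal.

No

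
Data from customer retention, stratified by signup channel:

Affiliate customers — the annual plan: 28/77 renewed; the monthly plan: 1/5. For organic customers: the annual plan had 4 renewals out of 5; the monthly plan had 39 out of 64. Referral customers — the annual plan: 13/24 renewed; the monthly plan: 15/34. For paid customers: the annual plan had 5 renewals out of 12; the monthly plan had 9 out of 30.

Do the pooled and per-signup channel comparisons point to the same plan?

No

Affiliate: the annual plan 28/77 = 36.4%, the monthly plan 1/5 = 20.0% → the annual plan
Organic: the annual plan 4/5 = 80.0%, the monthly plan 39/64 = 60.9% → the annual plan
Referral: the annual plan 13/24 = 54.2%, the monthly plan 15/34 = 44.1% → the annual plan
Paid: the annual plan 5/12 = 41.7%, the monthly plan 9/30 = 30.0% → the annual plan
Overall: the annual plan 50/118 = 42.4%, the monthly plan 64/133 = 48.1% → the monthly plan
The annual plan wins each signup group but the monthly plan wins overall — the comparison reverses. The annual plan's customers skew toward affiliate, which has a lower base rate.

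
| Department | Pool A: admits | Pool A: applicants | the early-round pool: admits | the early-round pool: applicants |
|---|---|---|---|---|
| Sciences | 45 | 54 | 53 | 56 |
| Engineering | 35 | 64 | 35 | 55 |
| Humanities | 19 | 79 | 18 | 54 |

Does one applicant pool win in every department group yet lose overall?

No

Sciences: Pool A 45/54 = 83.3%, the early-round pool 53/56 = 94.6% → the early-round pool
Engineering: Pool A 35/64 = 54.7%, the early-round pool 35/55 = 63.6% → the early-round pool
Humanities: Pool A 19/79 = 24.1%, the early-round pool 18/54 = 33.3% → the early-round pool
Overall: Pool A 99/197 = 50.3%, the early-round pool 106/165 = 64.2% → the early-round pool
The early-round pool wins overall and in every department group — no reversal.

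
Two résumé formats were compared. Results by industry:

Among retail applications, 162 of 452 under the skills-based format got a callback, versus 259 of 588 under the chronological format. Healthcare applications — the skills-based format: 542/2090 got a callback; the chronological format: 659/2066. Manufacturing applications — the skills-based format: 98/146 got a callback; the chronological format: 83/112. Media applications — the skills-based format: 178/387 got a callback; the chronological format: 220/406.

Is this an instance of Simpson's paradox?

Retail: the skills-based format 162/452 = 35.8%, the chronological format 259/588 = 44.0% → the chronological format
Healthcare: the skills-based format 542/2090 = 25.9%, the chronological format 659/2066 = 31.9% → the chronological format
Manufacturing: the skills-based format 98/146 = 67.1%, the chronological format 83/112 = 74.1% → the chronological format
Media: the skills-based format 178/387 = 46.0%, the chronological format 220/406 = 54.2% → the chronological format
Overall: the skills-based format 980/3075 = 31.9%, the chronological format 1221/3172 = 38.5% → the chronological format
The chronological format wins overall and in every industry group — no reversal.

No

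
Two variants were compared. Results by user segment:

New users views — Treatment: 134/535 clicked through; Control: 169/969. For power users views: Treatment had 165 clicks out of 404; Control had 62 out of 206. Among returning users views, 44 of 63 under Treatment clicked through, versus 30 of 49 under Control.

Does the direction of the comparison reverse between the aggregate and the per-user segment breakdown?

New users: Treatment 134/535 = 25.0%, Control 169/969 = 17.4% → Treatment
Power users: Treatment 165/404 = 40.8%, Control 62/206 = 30.1% → Treatment
Returning users: Treatment 44/63 = 69.8%, Control 30/49 = 61.2% → Treatment
Overall: Treatment 343/1002 = 34.2%, Control 261/1224 = 21.3% → Treatment
Treatment wins overall and in every user group — no reversal.

No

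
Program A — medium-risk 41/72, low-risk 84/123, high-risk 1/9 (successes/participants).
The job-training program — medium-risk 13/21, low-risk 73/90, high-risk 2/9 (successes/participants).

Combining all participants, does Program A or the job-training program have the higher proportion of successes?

the job-training program

Medium-risk: Program A 41/72 = 56.9%, the job-training program 13/21 = 61.9% → the job-training program
Low-risk: Program A 84/123 = 68.3%, the job-training program 73/90 = 81.1% → the job-training program
High-risk: Program A 1/9 = 11.1%, the job-training program 2/9 = 22.2% → the job-training program
Overall: Program A 126/204 = 61.8%, the job-training program 88/120 = 73.3% → the job-training program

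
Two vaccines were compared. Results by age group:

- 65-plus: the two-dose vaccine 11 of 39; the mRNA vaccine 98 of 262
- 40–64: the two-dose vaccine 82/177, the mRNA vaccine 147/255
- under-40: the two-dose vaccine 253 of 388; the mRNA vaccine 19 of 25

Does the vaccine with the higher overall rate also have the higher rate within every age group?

65-plus: the two-dose vaccine 11/39 = 28.2%, the mRNA vaccine 98/262 = 37.4% → the mRNA vaccine
40–64: the two-dose vaccine 82/177 = 46.3%, the mRNA vaccine 147/255 = 57.6% → the mRNA vaccine
Under-40: the two-dose vaccine 253/388 = 65.2%, the mRNA vaccine 19/25 = 76.0% → the mRNA vaccine
Overall: the two-dose vaccine 346/604 = 57.3%, the mRNA vaccine 264/542 = 48.7% → the two-dose vaccine
The mRNA vaccine wins each age group but the two-dose vaccine wins overall — the comparison reverses. The mRNA vaccine's recipients skew toward 65-plus, which has a lower base rate.

No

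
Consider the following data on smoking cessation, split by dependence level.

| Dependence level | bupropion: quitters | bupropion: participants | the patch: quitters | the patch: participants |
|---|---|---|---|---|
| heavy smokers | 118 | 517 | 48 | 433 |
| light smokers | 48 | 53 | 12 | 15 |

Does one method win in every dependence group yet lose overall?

No

Heavy smokers: bupropion 118/517 = 22.8%, the patch 48/433 = 11.1% → bupropion
Light smokers: bupropion 48/53 = 90.6%, the patch 12/15 = 80.0% → bupropion
Overall: bupropion 166/570 = 29.1%, the patch 60/448 = 13.4% → bupropion
Bupropion wins overall and in every dependence group — no reversal.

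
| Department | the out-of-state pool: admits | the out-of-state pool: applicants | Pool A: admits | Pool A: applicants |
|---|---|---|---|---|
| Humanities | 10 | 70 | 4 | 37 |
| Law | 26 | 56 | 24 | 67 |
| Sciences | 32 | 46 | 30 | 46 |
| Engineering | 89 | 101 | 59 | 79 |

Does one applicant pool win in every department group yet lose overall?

No

Humanities: the out-of-state pool 10/70 = 14.3%, Pool A 4/37 = 10.8% → the out-of-state pool
Law: the out-of-state pool 26/56 = 46.4%, Pool A 24/67 = 35.8% → the out-of-state pool
Sciences: the out-of-state pool 32/46 = 69.6%, Pool A 30/46 = 65.2% → the out-of-state pool
Engineering: the out-of-state pool 89/101 = 88.1%, Pool A 59/79 = 74.7% → the out-of-state pool
Overall: the out-of-state pool 157/273 = 57.5%, Pool A 117/229 = 51.1% → the out-of-state pool
The out-of-state pool wins overall and in every department group — no reversal.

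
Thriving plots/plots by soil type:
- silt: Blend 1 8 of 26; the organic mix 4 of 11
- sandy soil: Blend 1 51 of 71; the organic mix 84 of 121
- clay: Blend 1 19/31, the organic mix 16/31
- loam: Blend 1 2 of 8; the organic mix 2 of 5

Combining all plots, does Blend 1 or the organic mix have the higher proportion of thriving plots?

the organic mix

Silt: Blend 1 8/26 = 30.8%, the organic mix 4/11 = 36.4% → the organic mix
Sandy soil: Blend 1 51/71 = 71.8%, the organic mix 84/121 = 69.4% → Blend 1
Clay: Blend 1 19/31 = 61.3%, the organic mix 16/31 = 51.6% → Blend 1
Loam: Blend 1 2/8 = 25.0%, the organic mix 2/5 = 40.0% → the organic mix
Overall: Blend 1 80/136 = 58.8%, the organic mix 106/168 = 63.1% → the organic mix
(Neither sweeps every soil group, but the organic mix has the higher pooled rate.)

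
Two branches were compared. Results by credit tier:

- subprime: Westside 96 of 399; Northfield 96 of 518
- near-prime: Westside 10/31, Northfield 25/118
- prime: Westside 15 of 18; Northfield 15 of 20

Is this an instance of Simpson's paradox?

Subprime: Westside 96/399 = 24.1%, Northfield 96/518 = 18.5% → Westside
Near-prime: Westside 10/31 = 32.3%, Northfield 25/118 = 21.2% → Westside
Prime: Westside 15/18 = 83.3%, Northfield 15/20 = 75.0% → Westside
Overall: Westside 121/448 = 27.0%, Northfield 136/656 = 20.7% → Westside
Westside wins overall and in every credit group — no reversal.

No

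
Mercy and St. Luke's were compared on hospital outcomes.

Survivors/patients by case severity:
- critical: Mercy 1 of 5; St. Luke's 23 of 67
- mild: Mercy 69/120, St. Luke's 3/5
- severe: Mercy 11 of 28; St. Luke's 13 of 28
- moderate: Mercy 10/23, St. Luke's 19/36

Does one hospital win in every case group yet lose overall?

Yes

Critical: Mercy 1/5 = 20.0%, St. Luke's 23/67 = 34.3% → St. Luke's
Mild: Mercy 69/120 = 57.5%, St. Luke's 3/5 = 60.0% → St. Luke's
Severe: Mercy 11/28 = 39.3%, St. Luke's 13/28 = 46.4% → St. Luke's
Moderate: Mercy 10/23 = 43.5%, St. Luke's 19/36 = 52.8% → St. Luke's
Overall: Mercy 91/176 = 51.7%, St. Luke's 58/136 = 42.6% → Mercy
St. Luke's wins each case group but Mercy wins overall — the comparison reverses. St. Luke's's patients skew toward critical, which has a lower base rate.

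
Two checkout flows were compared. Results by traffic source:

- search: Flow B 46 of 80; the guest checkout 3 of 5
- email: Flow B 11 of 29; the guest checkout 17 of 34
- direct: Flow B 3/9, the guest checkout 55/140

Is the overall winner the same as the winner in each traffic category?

Search: Flow B 46/80 = 57.5%, the guest checkout 3/5 = 60.0% → the guest checkout
Email: Flow B 11/29 = 37.9%, the guest checkout 17/34 = 50.0% → the guest checkout
Direct: Flow B 3/9 = 33.3%, the guest checkout 55/140 = 39.3% → the guest checkout
Overall: Flow B 60/118 = 50.8%, the guest checkout 75/179 = 41.9% → Flow B
The guest checkout wins each traffic group but Flow B wins overall — the comparison reverses. The guest checkout's sessions skew toward direct, which has a lower base rate.

No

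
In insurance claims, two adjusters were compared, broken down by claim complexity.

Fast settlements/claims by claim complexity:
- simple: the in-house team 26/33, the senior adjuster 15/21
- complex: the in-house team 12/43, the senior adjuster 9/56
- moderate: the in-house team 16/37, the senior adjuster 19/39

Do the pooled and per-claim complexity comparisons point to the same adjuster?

Simple: the in-house team 26/33 = 78.8%, the senior adjuster 15/21 = 71.4% → the in-house team
Complex: the in-house team 12/43 = 27.9%, the senior adjuster 9/56 = 16.1% → the in-house team
Moderate: the in-house team 16/37 = 43.2%, the senior adjuster 19/39 = 48.7% → the senior adjuster
Overall: the in-house team 54/113 = 47.8%, the senior adjuster 43/116 = 37.1% → the in-house team
Neither sweeps: the in-house team wins 2 of 3 groups, the senior adjuster wins 1. The in-house team wins overall but not every group — no Simpson reversal.

No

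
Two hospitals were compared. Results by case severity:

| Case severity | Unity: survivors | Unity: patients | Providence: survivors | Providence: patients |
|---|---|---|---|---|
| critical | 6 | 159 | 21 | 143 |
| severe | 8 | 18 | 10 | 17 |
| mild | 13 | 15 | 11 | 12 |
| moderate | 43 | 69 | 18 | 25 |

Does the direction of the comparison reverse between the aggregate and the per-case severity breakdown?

Critical: Unity 6/159 = 3.8%, Providence 21/143 = 14.7% → Providence
Severe: Unity 8/18 = 44.4%, Providence 10/17 = 58.8% → Providence
Mild: Unity 13/15 = 86.7%, Providence 11/12 = 91.7% → Providence
Moderate: Unity 43/69 = 62.3%, Providence 18/25 = 72.0% → Providence
Overall: Unity 70/261 = 26.8%, Providence 60/197 = 30.5% → Providence
Providence wins overall and in every case group — no reversal.

No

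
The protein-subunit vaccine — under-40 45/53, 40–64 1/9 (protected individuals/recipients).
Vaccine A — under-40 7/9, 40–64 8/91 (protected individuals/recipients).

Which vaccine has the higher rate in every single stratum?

Under-40: the protein-subunit vaccine 45/53 = 84.9%, Vaccine A 7/9 = 77.8% → the protein-subunit vaccine
40–64: the protein-subunit vaccine 1/9 = 11.1%, Vaccine A 8/91 = 8.8% → the protein-subunit vaccine
The protein-subunit vaccine has the higher rate in both groups.

the protein-subunit vaccine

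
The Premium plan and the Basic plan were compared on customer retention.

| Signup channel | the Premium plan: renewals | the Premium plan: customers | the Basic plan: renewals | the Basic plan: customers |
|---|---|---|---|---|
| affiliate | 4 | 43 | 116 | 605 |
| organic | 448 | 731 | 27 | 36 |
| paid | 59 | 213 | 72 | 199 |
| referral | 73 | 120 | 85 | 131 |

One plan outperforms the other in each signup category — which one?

the Basic plan

Affiliate: the Premium plan 4/43 = 9.3%, the Basic plan 116/605 = 19.2% → the Basic plan
Organic: the Premium plan 448/731 = 61.3%, the Basic plan 27/36 = 75.0% → the Basic plan
Paid: the Premium plan 59/213 = 27.7%, the Basic plan 72/199 = 36.2% → the Basic plan
Referral: the Premium plan 73/120 = 60.8%, the Basic plan 85/131 = 64.9% → the Basic plan
The Basic plan has the higher rate in all 4 groups.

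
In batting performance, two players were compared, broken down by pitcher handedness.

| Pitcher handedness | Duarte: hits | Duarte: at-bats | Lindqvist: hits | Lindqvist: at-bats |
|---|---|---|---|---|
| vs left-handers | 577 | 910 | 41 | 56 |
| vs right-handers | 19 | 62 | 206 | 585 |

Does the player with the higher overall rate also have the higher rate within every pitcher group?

Vs left-handers: Duarte 577/910 = 63.4%, Lindqvist 41/56 = 73.2% → Lindqvist
Vs right-handers: Duarte 19/62 = 30.6%, Lindqvist 206/585 = 35.2% → Lindqvist
Overall: Duarte 596/972 = 61.3%, Lindqvist 247/641 = 38.5% → Duarte
Lindqvist wins each pitcher group but Duarte wins overall — the comparison reverses. Lindqvist's at-bats skew toward vs right-handers, which has a lower base rate.

No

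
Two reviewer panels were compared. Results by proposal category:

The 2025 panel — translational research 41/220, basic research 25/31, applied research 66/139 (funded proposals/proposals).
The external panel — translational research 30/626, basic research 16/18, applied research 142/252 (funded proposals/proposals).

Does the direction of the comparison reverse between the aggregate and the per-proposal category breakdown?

Translational research: the 2025 panel 41/220 = 18.6%, the external panel 30/626 = 4.8% → the 2025 panel
Basic research: the 2025 panel 25/31 = 80.6%, the external panel 16/18 = 88.9% → the external panel
Applied research: the 2025 panel 66/139 = 47.5%, the external panel 142/252 = 56.3% → the external panel
Overall: the 2025 panel 132/390 = 33.8%, the external panel 188/896 = 21.0% → the 2025 panel
Neither sweeps: the 2025 panel wins 1 of 3 groups, the external panel wins 2. The 2025 panel wins overall but not every group — no Simpson reversal.

No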